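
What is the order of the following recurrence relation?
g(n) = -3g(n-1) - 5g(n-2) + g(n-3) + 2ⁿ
The order is the largest lag k for which g(n-k) appears. Here the deepest term is g(n-3) (the 2ⁿ term is non-homogeneous and does not affect the order), so the order is 3.

Order 3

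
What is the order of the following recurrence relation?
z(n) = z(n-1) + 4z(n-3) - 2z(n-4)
The order is the largest lag k for which z(n-k) appears. Here the deepest term is z(n-4), so the order is 4.

Order 4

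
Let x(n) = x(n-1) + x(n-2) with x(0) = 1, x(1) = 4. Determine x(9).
Computing the sequence terms:
1, 4, 5, 9, 14, 23, 37, 60, 97, 157

157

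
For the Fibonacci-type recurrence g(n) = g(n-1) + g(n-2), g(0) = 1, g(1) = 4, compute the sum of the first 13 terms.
Computing the sequence terms: 1, 4, 5, 9, 14, 23, 37, 60, 97, 157, 254, 411, 665
Adding these values together:

1737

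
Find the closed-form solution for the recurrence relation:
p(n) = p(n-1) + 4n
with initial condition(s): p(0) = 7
Recurrence: p(n) = p(n-1) + 4n, initial: p(0) = 7.
Telescoping: p(n) = p(0) + 4·Σᵢ₌₁ⁿ i = 7 + 4·n(n+1)/2.

p(n) = 4·n(n+1)/2 + 7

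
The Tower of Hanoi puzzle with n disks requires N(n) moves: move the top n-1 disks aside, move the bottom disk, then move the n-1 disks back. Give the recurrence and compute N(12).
Moving n disks = move the top n-1 disks aside (N(n-1) moves) + move the largest disk (1 move) + move the n-1 disks back on top (N(n-1) moves), so N(n) = 2N(n-1) + 1, with N(1) = 1 (a single disk takes one move).
First terms: 1, 3, 7, 15, 31, 63, … — each is one less than a power of 2. Indeed N(n) + 1 = 2(N(n-1) + 1) with N(1) + 1 = 2, so N(n) + 1 = 2ⁿ and N(n) = 2ⁿ - 1.
Hence N(12) = 2^12 - 1 = 4096 - 1 = 4095.

N(n) = 2N(n-1) + 1, N(1) = 1; N(12) = 4095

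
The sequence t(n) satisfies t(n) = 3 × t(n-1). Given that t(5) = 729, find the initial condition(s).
In general t(n) = 3ⁿ · t(0). At n = 5: t(0) = t(5) / 3^5 = 729 / 243 = 3.

t(0) = 3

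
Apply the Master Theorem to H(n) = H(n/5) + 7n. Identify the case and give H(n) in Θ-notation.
Master Theorem template: H(n) = a·H(n/b) + f(n).
Here: a=1, b=5, f(n)=7n
Compute log_b(a) = log_5(1) = 0.
f(n) = 7n = Ω(n^(0+ε)) with ε = 1, and the regularity condition holds (a·f(n/b) = (a/b^1)·f(n) with a/b^1 = 5^-1 < 1). Case 3: H(n) = Θ(f(n)) = Θ(n).

Case 3: H(n) = Θ(n)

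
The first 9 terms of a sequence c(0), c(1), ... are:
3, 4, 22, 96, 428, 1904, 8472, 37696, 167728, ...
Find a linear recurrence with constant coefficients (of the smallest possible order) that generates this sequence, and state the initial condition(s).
Look for the lowest-order linear relation among consecutive terms.
Observation: c(n) - 4·c(n-1) - (2)·c(n-2) = 0 holds for the shown terms, and no order-1 relation c(n) = α·c(n-1) + β fits.
Check at n=3: 4·22 + (2)·4 = 96. ✓

c(n) = 4c(n-1) + 2c(n-2), c(0) = 3, c(1) = 4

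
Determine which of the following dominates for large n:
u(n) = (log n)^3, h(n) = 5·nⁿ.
Comparing growth rates:
Growth-rate hierarchy: log n ≺ any polynomial ≺ any exponential cⁿ (c>1) ≺ n! ≺ nⁿ.
super-exponential nⁿ dominates polylogarithmic (log n)^3 asymptotically.

h(n) grows faster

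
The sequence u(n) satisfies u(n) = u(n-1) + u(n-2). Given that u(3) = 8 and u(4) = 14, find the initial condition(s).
Work backwards using u(k) = u(k+2) - u(k+1):
u(2) = u(4) - u(3) = 14 - 8 = 6
u(1) = u(3) - u(2) = 8 - 6 = 2
u(0) = u(2) - u(1) = 6 - 2 = 4

u(0) = 4, u(1) = 2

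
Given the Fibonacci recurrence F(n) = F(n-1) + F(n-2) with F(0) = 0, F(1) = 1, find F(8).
Computing the sequence terms:
0, 1, 1, 2, 3, 5, 8, 13, 21

21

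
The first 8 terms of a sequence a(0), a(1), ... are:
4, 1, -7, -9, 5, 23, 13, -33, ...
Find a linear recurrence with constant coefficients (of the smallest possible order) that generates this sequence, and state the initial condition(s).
Look for the lowest-order linear relation among consecutive terms.
Observation: a(n) - 1·a(n-1) - (-2)·a(n-2) = 0 holds for the shown terms, and no order-1 relation a(n) = α·a(n-1) + β fits.
Check at n=3: 1·-7 + (-2)·1 = -9. ✓

a(n) = a(n-1) - 2a(n-2), a(0) = 4, a(1) = 1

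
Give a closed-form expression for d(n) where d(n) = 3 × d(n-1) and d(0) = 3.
Recurrence: d(n) = 3 × d(n-1), initial: d(0) = 3.
Each term is 3 times the previous, so this is geometric with ratio 3. After n steps: d(n) = d(0)·3ⁿ = 3·3ⁿ.

d(n) = 3·3ⁿ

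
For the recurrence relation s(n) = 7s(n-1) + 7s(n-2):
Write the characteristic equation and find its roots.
Substitute s(n) = rⁿ and divide through by rⁿ⁻²: r² - 7r - 7 = 0
Discriminant: 7² + 4·7 = 77, not a perfect square, so by the quadratic formula r = (7 ± √77)/2.
General solution: s(n) = A·r₁ⁿ + B·r₂ⁿ where r₁,r₂ = (7 ± √77)/2

Characteristic: r² - 7r - 7 = 0, Roots: r = (7 ± √77)/2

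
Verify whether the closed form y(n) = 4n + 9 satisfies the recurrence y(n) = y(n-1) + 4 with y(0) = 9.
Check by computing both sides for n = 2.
From the recurrence with y(0) = 9:
  y(0) = 9, y(1) = 13, y(2) = 17
  so the recurrence gives y(2) = 17.
From the proposed closed form y(n) = 4n + 9:
  y(2) = 17.
Both sides give 17 at n = 2, and the initial condition(s) match, so the closed form is consistent.

Yes, the closed form is correct.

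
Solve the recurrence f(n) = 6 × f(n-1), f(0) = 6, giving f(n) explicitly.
Recurrence: f(n) = 6 × f(n-1), initial: f(0) = 6.
Each term is 6 times the previous, so this is geometric with ratio 6. After n steps: f(n) = f(0)·6ⁿ = 6·6ⁿ.

f(n) = 6·6ⁿ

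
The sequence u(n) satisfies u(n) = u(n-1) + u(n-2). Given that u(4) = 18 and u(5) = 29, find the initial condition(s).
Work backwards using u(k) = u(k+2) - u(k+1):
u(3) = u(5) - u(4) = 29 - 18 = 11
u(2) = u(4) - u(3) = 18 - 11 = 7
u(1) = u(3) - u(2) = 11 - 7 = 4
u(0) = u(2) - u(1) = 7 - 4 = 3

u(0) = 3, u(1) = 4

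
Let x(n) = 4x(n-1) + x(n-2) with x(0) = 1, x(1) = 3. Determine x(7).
Computing the sequence terms:
1, 3, 13, 55, 233, 987, 4181, 17711

17711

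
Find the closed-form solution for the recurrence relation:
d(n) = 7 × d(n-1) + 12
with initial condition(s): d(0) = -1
Recurrence: d(n) = 7 × d(n-1) + 12, initial: d(0) = -1.
Try d(n) = A·7ⁿ + C. Substituting: A·7ⁿ + C = 7(A·7ⁿ⁻¹ + C) + 12 = A·7ⁿ + 7C + 12, so C = 7C + 12, giving C = -2. Then d(0) = A - 2 = -1 gives A = 1.

d(n) = 7ⁿ - 2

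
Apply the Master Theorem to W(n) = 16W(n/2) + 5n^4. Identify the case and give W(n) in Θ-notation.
Master Theorem template: W(n) = a·W(n/b) + f(n).
Here: a=16, b=2, f(n)=5n^4
Compute log_b(a) = log_2(16) = 4.
f(n) = 5n^4 = Θ(n^4). Case 2: W(n) = Θ(n^4 log n).

Case 2: W(n) = Θ(n^4 log n)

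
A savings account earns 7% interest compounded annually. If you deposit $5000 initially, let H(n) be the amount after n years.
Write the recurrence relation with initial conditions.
Each year the balance grows by 7%, i.e. is multiplied by 1 + 7/100 = 1.07, so H(n) = 1.07 × H(n-1). The initial deposit gives H(0) = 5000.
Unrolling gives the closed form H(n) = 5000 × (1.07)ⁿ.

H(n) = 1.07 × H(n-1), H(0) = 5000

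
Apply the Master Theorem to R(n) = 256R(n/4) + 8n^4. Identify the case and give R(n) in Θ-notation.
Master Theorem template: R(n) = a·R(n/b) + f(n).
Here: a=256, b=4, f(n)=8n^4
Compute log_b(a) = log_4(256) = 4.
f(n) = 8n^4 = Θ(n^4). Case 2: R(n) = Θ(n^4 log n).

Case 2: R(n) = Θ(n^4 log n)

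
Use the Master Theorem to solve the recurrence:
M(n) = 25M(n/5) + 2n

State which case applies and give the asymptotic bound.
Master Theorem template: M(n) = a·M(n/b) + f(n).
Here: a=25, b=5, f(n)=2n
Compute log_b(a) = log_5(25) = 2.
f(n) = 2n = O(n^(2-ε)) with ε = 1. Case 1: M(n) = Θ(n^log_b(a)) = Θ(n^2).

Case 1: M(n) = Θ(n^2)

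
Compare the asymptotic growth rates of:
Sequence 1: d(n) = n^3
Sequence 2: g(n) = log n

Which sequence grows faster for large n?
Comparing growth rates:
Growth-rate hierarchy: log n ≺ any polynomial ≺ any exponential cⁿ (c>1) ≺ n! ≺ nⁿ.
polynomial degree 3 dominates logarithmic asymptotically.

d(n) grows faster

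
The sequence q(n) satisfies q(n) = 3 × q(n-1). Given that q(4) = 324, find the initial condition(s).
In general q(n) = 3ⁿ · q(0). At n = 4: q(0) = q(4) / 3^4 = 324 / 81 = 4.

q(0) = 4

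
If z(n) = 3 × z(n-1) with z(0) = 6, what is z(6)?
Computing step by step:
z(0) = 6
z(1) = 3 × 6 = 18
z(2) = 3 × 18 = 54
z(3) = 3 × 54 = 162
z(4) = 3 × 162 = 486
z(5) = 3 × 486 = 1458
z(6) = 3 × 1458 = 4374

4374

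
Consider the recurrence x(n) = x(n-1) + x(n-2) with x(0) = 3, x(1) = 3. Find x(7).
Computing the sequence terms:
3, 3, 6, 9, 15, 24, 39, 63

63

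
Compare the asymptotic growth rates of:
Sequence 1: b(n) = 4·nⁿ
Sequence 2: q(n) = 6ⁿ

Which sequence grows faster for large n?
Comparing growth rates:
Growth-rate hierarchy: log n ≺ any polynomial ≺ any exponential cⁿ (c>1) ≺ n! ≺ nⁿ.
super-exponential nⁿ dominates exponential base 6 asymptotically.

b(n) grows faster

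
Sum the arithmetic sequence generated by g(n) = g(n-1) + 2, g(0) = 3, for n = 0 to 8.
Computing the sequence terms: 3, 5, 7, 9, 11, 13, 15, 17, 19
Adding these values together:

99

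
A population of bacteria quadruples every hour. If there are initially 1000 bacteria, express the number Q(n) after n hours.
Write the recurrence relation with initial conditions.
Each hour multiplies the count by 4, so the count after n hours depends only on the count after n-1 hours: Q(n) = 4 × Q(n-1). The starting count gives Q(0) = 1000.
Unrolling n times gives the closed form Q(n) = 1000 × 4ⁿ.

Q(n) = 4 × Q(n-1), Q(0) = 1000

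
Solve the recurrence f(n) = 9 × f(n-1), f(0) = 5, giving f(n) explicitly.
Recurrence: f(n) = 9 × f(n-1), initial: f(0) = 5.
Each term is 9 times the previous, so this is geometric with ratio 9. After n steps: f(n) = f(0)·9ⁿ = 5·9ⁿ.

f(n) = 5·9ⁿ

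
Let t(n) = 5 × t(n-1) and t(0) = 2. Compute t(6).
Computing step by step:
t(0) = 2
t(1) = 5 × 2 = 10
t(2) = 5 × 10 = 50
t(3) = 5 × 50 = 250
t(4) = 5 × 250 = 1250
t(5) = 5 × 1250 = 6250
t(6) = 5 × 6250 = 31250

31250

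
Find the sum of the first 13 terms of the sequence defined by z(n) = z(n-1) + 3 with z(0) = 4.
Computing the sequence terms: 4, 7, 10, 13, 16, 19, 22, 25, 28, 31, 34, 37, 40
Adding these values together:

286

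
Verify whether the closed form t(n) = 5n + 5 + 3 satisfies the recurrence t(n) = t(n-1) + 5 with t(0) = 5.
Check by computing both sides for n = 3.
From the recurrence with t(0) = 5:
  t(0) = 5, t(1) = 10, t(2) = 15, t(3) = 20
  so the recurrence gives t(3) = 20.
From the proposed closed form t(n) = 5n + 5 + 3:
  t(3) = 23.
The recurrence gives 20 but the closed form gives 23, so the closed form does not satisfy the recurrence.

No, the closed form is incorrect.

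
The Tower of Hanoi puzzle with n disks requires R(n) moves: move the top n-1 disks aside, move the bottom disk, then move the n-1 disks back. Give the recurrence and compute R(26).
Moving n disks = move the top n-1 disks aside (R(n-1) moves) + move the largest disk (1 move) + move the n-1 disks back on top (R(n-1) moves), so R(n) = 2R(n-1) + 1, with R(1) = 1 (a single disk takes one move).
First terms: 1, 3, 7, 15, 31, 63, … — each is one less than a power of 2. Indeed R(n) + 1 = 2(R(n-1) + 1) with R(1) + 1 = 2, so R(n) + 1 = 2ⁿ and R(n) = 2ⁿ - 1.
Hence R(26) = 2^26 - 1 = 67108864 - 1 = 67108863.

R(n) = 2R(n-1) + 1, R(1) = 1; R(26) = 67108863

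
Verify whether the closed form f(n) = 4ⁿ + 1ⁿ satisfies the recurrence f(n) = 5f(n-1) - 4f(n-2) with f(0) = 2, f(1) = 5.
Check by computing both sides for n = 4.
From the recurrence with f(0) = 2, f(1) = 5:
  f(0) = 2, f(1) = 5, f(2) = 17, f(3) = 65, f(4) = 257
  so the recurrence gives f(4) = 257.
From the proposed closed form f(n) = 4ⁿ + 1ⁿ:
  f(4) = 257.
Both sides give 257 at n = 4, and the initial condition(s) match, so the closed form is consistent.

Yes, the closed form is correct.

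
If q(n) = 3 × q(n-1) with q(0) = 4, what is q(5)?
Computing step by step:
q(0) = 4
q(1) = 3 × 4 = 12
q(2) = 3 × 12 = 36
q(3) = 3 × 36 = 108
q(4) = 3 × 108 = 324
q(5) = 3 × 324 = 972

972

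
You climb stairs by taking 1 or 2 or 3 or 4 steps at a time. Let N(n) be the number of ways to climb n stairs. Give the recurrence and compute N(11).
Condition on the size of the last step (1 to 4): before it there were n-1, …, n-4 stairs climbed, and these cases are disjoint, so N(n) = N(n-1) + N(n-2) + N(n-3) + N(n-4) (order-4 linear recurrence).
Initial conditions by direct count (compositions of i into parts ≤ 4): N(1) = 1; N(2) = 2; N(3) = 4; N(4) = 8.
Iterating the recurrence: N(5) = 15, N(6) = 29, N(7) = 56, N(8) = 108, N(9) = 208, N(10) = 401, N(11) = 773.

N(n) = N(n-1) + N(n-2) + N(n-3) + N(n-4), N(1) = 1, N(2) = 2, N(3) = 4, N(4) = 8; N(11) = 773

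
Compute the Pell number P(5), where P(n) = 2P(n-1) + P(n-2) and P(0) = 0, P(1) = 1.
Computing the sequence terms:
0, 1, 2, 5, 12, 29

29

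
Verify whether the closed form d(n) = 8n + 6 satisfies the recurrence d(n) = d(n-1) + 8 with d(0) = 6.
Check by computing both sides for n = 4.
From the recurrence with d(0) = 6:
  d(0) = 6, d(1) = 14, d(2) = 22, d(3) = 30, d(4) = 38
  so the recurrence gives d(4) = 38.
From the proposed closed form d(n) = 8n + 6:
  d(4) = 38.
Both sides give 38 at n = 4, and the initial condition(s) match, so the closed form is consistent.

Yes, the closed form is correct.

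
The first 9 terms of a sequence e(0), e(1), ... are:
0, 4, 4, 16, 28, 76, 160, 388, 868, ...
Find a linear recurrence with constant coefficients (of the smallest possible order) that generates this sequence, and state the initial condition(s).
Look for the lowest-order linear relation among consecutive terms.
Observation: e(n) - 1·e(n-1) - (3)·e(n-2) = 0 holds for the shown terms, and no order-1 relation e(n) = α·e(n-1) + β fits.
Check at n=3: 1·4 + (3)·4 = 16. ✓

e(n) = e(n-1) + 3e(n-2), e(0) = 0, e(1) = 4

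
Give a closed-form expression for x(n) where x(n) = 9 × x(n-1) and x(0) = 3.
Recurrence: x(n) = 9 × x(n-1), initial: x(0) = 3.
Each term is 9 times the previous, so this is geometric with ratio 9. After n steps: x(n) = x(0)·9ⁿ = 3·9ⁿ.

x(n) = 3·9ⁿ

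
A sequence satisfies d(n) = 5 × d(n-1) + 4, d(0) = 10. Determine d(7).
Computing step by step:
d(0) = 10
d(1) = 5 × 10 + 4 = 54
d(2) = 5 × 54 + 4 = 274
d(3) = 5 × 274 + 4 = 1374
d(4) = 5 × 1374 + 4 = 6874
d(5) = 5 × 6874 + 4 = 34374
d(6) = 5 × 34374 + 4 = 171874
d(7) = 5 × 171874 + 4 = 859374

859374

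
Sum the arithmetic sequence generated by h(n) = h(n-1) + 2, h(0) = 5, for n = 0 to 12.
Computing the sequence terms: 5, 7, 9, 11, 13, 15, 17, 19, 21, 23, 25, 27, 29
Adding these values together:

221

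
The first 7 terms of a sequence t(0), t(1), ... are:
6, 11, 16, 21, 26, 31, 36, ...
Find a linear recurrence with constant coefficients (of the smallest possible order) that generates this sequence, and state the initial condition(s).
Look for the lowest-order linear relation among consecutive terms.
Observation: consecutive differences are constant (= 5).
Check at n=2: 1·11 + 5 = 16. ✓

t(n) = t(n-1) + 5, t(0) = 6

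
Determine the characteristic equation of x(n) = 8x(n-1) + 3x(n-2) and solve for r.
Substitute x(n) = rⁿ and divide through by rⁿ⁻²: r² - 8r - 3 = 0
Discriminant: 8² + 4·3 = 76, not a perfect square, so by the quadratic formula r = (8 ± √76)/2.
General solution: x(n) = A·r₁ⁿ + B·r₂ⁿ where r₁,r₂ = (8 ± √76)/2

Characteristic: r² - 8r - 3 = 0, Roots: r = (8 ± √76)/2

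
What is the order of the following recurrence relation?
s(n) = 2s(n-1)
The order is the largest lag k for which s(n-k) appears. Here the deepest term is s(n-1), so the order is 1.

Order 1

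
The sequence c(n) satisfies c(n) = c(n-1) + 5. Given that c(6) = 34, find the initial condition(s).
c(6) = c(0) + 6·5, so c(0) = 34 - 30 = 4.

c(0) = 4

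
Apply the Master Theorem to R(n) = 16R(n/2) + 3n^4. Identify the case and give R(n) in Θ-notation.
Master Theorem template: R(n) = a·R(n/b) + f(n).
Here: a=16, b=2, f(n)=3n^4
Compute log_b(a) = log_2(16) = 4.
f(n) = 3n^4 = Θ(n^4). Case 2: R(n) = Θ(n^4 log n).

Case 2: R(n) = Θ(n^4 log n)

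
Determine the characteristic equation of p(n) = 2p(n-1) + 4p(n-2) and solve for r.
Substitute p(n) = rⁿ and divide through by rⁿ⁻²: r² - 2r - 4 = 0
Discriminant: 2² + 4·4 = 20, not a perfect square, so by the quadratic formula r = (2 ± √20)/2.
General solution: p(n) = A·r₁ⁿ + B·r₂ⁿ where r₁,r₂ = (2 ± √20)/2

Characteristic: r² - 2r - 4 = 0, Roots: r = (2 ± √20)/2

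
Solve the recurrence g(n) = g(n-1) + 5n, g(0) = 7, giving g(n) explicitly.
Recurrence: g(n) = g(n-1) + 5n, initial: g(0) = 7.
Telescoping: g(n) = g(0) + 5·Σᵢ₌₁ⁿ i = 7 + 5·n(n+1)/2.

g(n) = 5·n(n+1)/2 + 7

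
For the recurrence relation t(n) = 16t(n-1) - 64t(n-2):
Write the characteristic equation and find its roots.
Substitute t(n) = rⁿ and divide through by rⁿ⁻²: r² - 16r + 64 = 0
Factor: (r - 8)² = 0, so r = 8 (double root).
General solution: t(n) = (A + Bn)·8ⁿ

Characteristic: r² - 16r + 64 = 0, Roots: r = 8 (double root)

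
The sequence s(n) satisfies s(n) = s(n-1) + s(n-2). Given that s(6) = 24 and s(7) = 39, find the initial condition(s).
Work backwards using s(k) = s(k+2) - s(k+1):
s(5) = s(7) - s(6) = 39 - 24 = 15
s(4) = s(6) - s(5) = 24 - 15 = 9
s(3) = s(5) - s(4) = 15 - 9 = 6
s(2) = s(4) - s(3) = 9 - 6 = 3
s(1) = s(3) - s(2) = 6 - 3 = 3
s(0) = s(2) - s(1) = 3 - 3 = 0

s(0) = 0, s(1) = 3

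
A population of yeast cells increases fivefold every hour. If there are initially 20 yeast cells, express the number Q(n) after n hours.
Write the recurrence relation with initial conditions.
Each hour multiplies the count by 5, so the count after n hours depends only on the count after n-1 hours: Q(n) = 5 × Q(n-1). The starting count gives Q(0) = 20.
Unrolling n times gives the closed form Q(n) = 20 × 5ⁿ.

Q(n) = 5 × Q(n-1), Q(0) = 20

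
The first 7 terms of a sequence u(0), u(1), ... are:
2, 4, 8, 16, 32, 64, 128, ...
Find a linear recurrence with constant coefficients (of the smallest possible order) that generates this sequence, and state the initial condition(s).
Look for the lowest-order linear relation among consecutive terms.
Observation: each term is 2× the previous.
Check at n=2: 2·4 = 8. ✓

u(n) = 2 × u(n-1), u(0) = 2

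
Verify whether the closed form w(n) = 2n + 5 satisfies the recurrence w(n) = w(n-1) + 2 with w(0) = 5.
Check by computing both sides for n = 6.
From the recurrence with w(0) = 5:
  w(0) = 5, w(1) = 7, w(2) = 9, w(3) = 11, w(4) = 13, w(5) = 15, w(6) = 17
  so the recurrence gives w(6) = 17.
From the proposed closed form w(n) = 2n + 5:
  w(6) = 17.
Both sides give 17 at n = 6, and the initial condition(s) match, so the closed form is consistent.

Yes, the closed form is correct.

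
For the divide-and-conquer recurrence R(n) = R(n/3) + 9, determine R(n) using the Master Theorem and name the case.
Master Theorem template: R(n) = a·R(n/b) + f(n).
Here: a=1, b=3, f(n)=9
Compute log_b(a) = log_3(1) = 0.
f(n) = 9 = Θ(1). Case 2: R(n) = Θ(log n).

Case 2: R(n) = Θ(log n)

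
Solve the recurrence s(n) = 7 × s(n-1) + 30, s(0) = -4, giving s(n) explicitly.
Recurrence: s(n) = 7 × s(n-1) + 30, initial: s(0) = -4.
Try s(n) = A·7ⁿ + C. Substituting: A·7ⁿ + C = 7(A·7ⁿ⁻¹ + C) + 30 = A·7ⁿ + 7C + 30, so C = 7C + 30, giving C = -5. Then s(0) = A - 5 = -4 gives A = 1.

s(n) = 7ⁿ - 5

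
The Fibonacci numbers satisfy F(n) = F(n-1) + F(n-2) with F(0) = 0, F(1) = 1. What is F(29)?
Computing the sequence terms:
0, 1, 1, 2, 3, 5, 8, 13, 21, 34, 55, 89, 144, 233, 377, 610, 987, 1597, 2584, 4181, 6765, 10946, 17711, 28657, 46368, 75025, 121393, 196418, 317811, 514229

514229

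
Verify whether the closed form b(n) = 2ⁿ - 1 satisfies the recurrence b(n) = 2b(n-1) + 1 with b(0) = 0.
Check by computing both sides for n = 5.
From the recurrence with b(0) = 0:
  b(0) = 0, b(1) = 1, b(2) = 3, b(3) = 7, b(4) = 15, b(5) = 31
  so the recurrence gives b(5) = 31.
From the proposed closed form b(n) = 2ⁿ - 1:
  b(5) = 31.
Both sides give 31 at n = 5, and the initial condition(s) match, so the closed form is consistent.

Yes, the closed form is correct.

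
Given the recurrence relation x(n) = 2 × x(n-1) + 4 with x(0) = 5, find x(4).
Computing step by step:
x(0) = 5
x(1) = 2 × 5 + 4 = 14
x(2) = 2 × 14 + 4 = 32
x(3) = 2 × 32 + 4 = 68
x(4) = 2 × 68 + 4 = 140

140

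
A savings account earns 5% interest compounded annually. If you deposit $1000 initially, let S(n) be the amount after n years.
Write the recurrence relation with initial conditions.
Each year the balance grows by 5%, i.e. is multiplied by 1 + 5/100 = 1.05, so S(n) = 1.05 × S(n-1). The initial deposit gives S(0) = 1000.
Unrolling gives the closed form S(n) = 1000 × (1.05)ⁿ.

S(n) = 1.05 × S(n-1), S(0) = 1000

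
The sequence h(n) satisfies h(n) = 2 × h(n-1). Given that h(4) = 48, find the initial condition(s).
In general h(n) = 2ⁿ · h(0). At n = 4: h(0) = h(4) / 2^4 = 48 / 16 = 3.

h(0) = 3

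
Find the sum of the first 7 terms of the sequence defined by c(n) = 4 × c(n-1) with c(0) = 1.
Computing the sequence terms: 1, 4, 16, 64, 256, 1024, 4096
Adding these values together:

5461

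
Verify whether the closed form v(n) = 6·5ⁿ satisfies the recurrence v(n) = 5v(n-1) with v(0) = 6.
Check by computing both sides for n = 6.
From the recurrence with v(0) = 6:
  v(0) = 6, v(1) = 30, v(2) = 150, v(3) = 750, v(4) = 3750, v(5) = 18750, v(6) = 93750
  so the recurrence gives v(6) = 93750.
From the proposed closed form v(n) = 6·5ⁿ:
  v(6) = 93750.
Both sides give 93750 at n = 6, and the initial condition(s) match, so the closed form is consistent.

Yes, the closed form is correct.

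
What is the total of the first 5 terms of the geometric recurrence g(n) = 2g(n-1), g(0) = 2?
Computing the sequence terms: 2, 4, 8, 16, 32
Adding these values together:

62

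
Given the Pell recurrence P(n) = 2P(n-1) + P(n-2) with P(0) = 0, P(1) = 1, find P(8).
Computing the sequence terms:
0, 1, 2, 5, 12, 29, 70, 169, 408

408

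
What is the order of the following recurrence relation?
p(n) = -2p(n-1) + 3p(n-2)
The order is the largest lag k for which p(n-k) appears. Here the deepest term is p(n-2), so the order is 2.

Order 2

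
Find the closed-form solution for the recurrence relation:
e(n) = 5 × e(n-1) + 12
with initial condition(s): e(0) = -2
Recurrence: e(n) = 5 × e(n-1) + 12, initial: e(0) = -2.
Try e(n) = A·5ⁿ + C. Substituting: A·5ⁿ + C = 5(A·5ⁿ⁻¹ + C) + 12 = A·5ⁿ + 5C + 12, so C = 5C + 12, giving C = -3. Then e(0) = A - 3 = -2 gives A = 1.

e(n) = 5ⁿ - 3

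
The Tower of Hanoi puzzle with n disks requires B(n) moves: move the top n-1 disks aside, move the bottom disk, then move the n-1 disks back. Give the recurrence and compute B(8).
Moving n disks = move the top n-1 disks aside (B(n-1) moves) + move the largest disk (1 move) + move the n-1 disks back on top (B(n-1) moves), so B(n) = 2B(n-1) + 1, with B(1) = 1 (a single disk takes one move).
First terms: 1, 3, 7, 15, 31, 63, … — each is one less than a power of 2. Indeed B(n) + 1 = 2(B(n-1) + 1) with B(1) + 1 = 2, so B(n) + 1 = 2ⁿ and B(n) = 2ⁿ - 1.
Hence B(8) = 2^8 - 1 = 256 - 1 = 255.

B(n) = 2B(n-1) + 1, B(1) = 1; B(8) = 255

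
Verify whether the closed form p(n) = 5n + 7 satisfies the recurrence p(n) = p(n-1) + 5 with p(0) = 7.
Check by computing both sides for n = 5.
From the recurrence with p(0) = 7:
  p(0) = 7, p(1) = 12, p(2) = 17, p(3) = 22, p(4) = 27, p(5) = 32
  so the recurrence gives p(5) = 32.
From the proposed closed form p(n) = 5n + 7:
  p(5) = 32.
Both sides give 32 at n = 5, and the initial condition(s) match, so the closed form is consistent.

Yes, the closed form is correct.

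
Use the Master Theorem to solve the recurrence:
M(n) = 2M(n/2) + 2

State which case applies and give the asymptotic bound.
Master Theorem template: M(n) = a·M(n/b) + f(n).
Here: a=2, b=2, f(n)=2
Compute log_b(a) = log_2(2) = 1.
f(n) = 2 = O(n^(1-ε)) with ε = 1. Case 1: M(n) = Θ(n^log_b(a)) = Θ(n).

Case 1: M(n) = Θ(n)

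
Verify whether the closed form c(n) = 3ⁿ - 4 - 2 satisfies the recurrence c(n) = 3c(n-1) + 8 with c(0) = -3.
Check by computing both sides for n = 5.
From the recurrence with c(0) = -3:
  c(0) = -3, c(1) = -1, c(2) = 5, c(3) = 23, c(4) = 77, c(5) = 239
  so the recurrence gives c(5) = 239.
From the proposed closed form c(n) = 3ⁿ - 4 - 2:
  c(5) = 237.
The recurrence gives 239 but the closed form gives 237, so the closed form does not satisfy the recurrence.

No, the closed form is incorrect.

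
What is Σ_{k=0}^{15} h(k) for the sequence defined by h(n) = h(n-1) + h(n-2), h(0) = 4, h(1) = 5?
Computing the sequence terms: 4, 5, 9, 14, 23, 37, 60, 97, 157, 254, 411, 665, 1076, 1741, 2817, 4558
Adding these values together:

11928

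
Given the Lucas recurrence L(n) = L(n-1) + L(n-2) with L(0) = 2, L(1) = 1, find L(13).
Computing the sequence terms:
2, 1, 3, 4, 7, 11, 18, 29, 47, 76, 123, 199, 322, 521

521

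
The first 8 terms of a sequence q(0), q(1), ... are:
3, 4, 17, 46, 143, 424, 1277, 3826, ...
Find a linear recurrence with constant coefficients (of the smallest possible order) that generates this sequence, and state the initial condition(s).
Look for the lowest-order linear relation among consecutive terms.
Observation: q(n) - 2·q(n-1) - (3)·q(n-2) = 0 holds for the shown terms, and no order-1 relation q(n) = α·q(n-1) + β fits.
Check at n=3: 2·17 + (3)·4 = 46. ✓

q(n) = 2q(n-1) + 3q(n-2), q(0) = 3, q(1) = 4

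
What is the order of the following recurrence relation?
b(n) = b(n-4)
The order is the largest lag k for which b(n-k) appears. Here the deepest term is b(n-4), so the order is 4.

Order 4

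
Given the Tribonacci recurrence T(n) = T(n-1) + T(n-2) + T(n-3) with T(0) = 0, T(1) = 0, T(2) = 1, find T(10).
Computing the sequence terms:
0, 0, 1, 1, 2, 4, 7, 13, 24, 44, 81

81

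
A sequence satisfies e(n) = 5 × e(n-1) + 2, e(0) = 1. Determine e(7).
Computing step by step:
e(0) = 1
e(1) = 5 × 1 + 2 = 7
e(2) = 5 × 7 + 2 = 37
e(3) = 5 × 37 + 2 = 187
e(4) = 5 × 187 + 2 = 937
e(5) = 5 × 937 + 2 = 4687
e(6) = 5 × 4687 + 2 = 23437
e(7) = 5 × 23437 + 2 = 117187

117187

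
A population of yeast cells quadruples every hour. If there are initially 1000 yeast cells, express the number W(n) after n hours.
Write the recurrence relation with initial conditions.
Each hour multiplies the count by 4, so the count after n hours depends only on the count after n-1 hours: W(n) = 4 × W(n-1). The starting count gives W(0) = 1000.
Unrolling n times gives the closed form W(n) = 1000 × 4ⁿ.

W(n) = 4 × W(n-1), W(0) = 1000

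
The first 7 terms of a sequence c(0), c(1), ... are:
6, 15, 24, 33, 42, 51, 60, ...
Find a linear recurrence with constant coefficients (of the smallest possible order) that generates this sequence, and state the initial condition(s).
Look for the lowest-order linear relation among consecutive terms.
Observation: consecutive differences are constant (= 9).
Check at n=2: 1·15 + 9 = 24. ✓

c(n) = c(n-1) + 9, c(0) = 6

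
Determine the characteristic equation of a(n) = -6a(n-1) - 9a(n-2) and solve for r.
Substitute a(n) = rⁿ and divide through by rⁿ⁻²: r² + 6r + 9 = 0
Factor: (r + 3)² = 0, so r = -3 (double root).
General solution: a(n) = (A + Bn)·(-3)ⁿ

Characteristic: r² + 6r + 9 = 0, Roots: r = -3 (double root)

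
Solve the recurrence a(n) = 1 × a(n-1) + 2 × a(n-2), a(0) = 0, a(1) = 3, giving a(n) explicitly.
Recurrence: a(n) = 1 × a(n-1) + 2 × a(n-2), initial: a(0) = 0, a(1) = 3.
Characteristic equation: r² - 1r - 2 = 0, which factors as (r - 2)(r + 1) = 0, so r = 2, -1. General solution a(n) = A·2ⁿ + B·(-1)ⁿ. From a(0) = 0: A + B = 0. From a(1) = 3: 2A - 1B = 3. Solving gives A = 1, B = -1.

a(n) = 2ⁿ - (-1)ⁿ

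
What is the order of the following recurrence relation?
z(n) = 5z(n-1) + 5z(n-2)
The order is the largest lag k for which z(n-k) appears. Here the deepest term is z(n-2), so the order is 2.

Order 2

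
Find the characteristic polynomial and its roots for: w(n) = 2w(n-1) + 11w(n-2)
Substitute w(n) = rⁿ and divide through by rⁿ⁻²: r² - 2r - 11 = 0
Discriminant: 2² + 4·11 = 48, not a perfect square, so by the quadratic formula r = (2 ± √48)/2.
General solution: w(n) = A·r₁ⁿ + B·r₂ⁿ where r₁,r₂ = (2 ± √48)/2

Characteristic: r² - 2r - 11 = 0, Roots: r = (2 ± √48)/2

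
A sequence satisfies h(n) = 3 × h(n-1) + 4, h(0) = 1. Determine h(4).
Computing step by step:
h(0) = 1
h(1) = 3 × 1 + 4 = 7
h(2) = 3 × 7 + 4 = 25
h(3) = 3 × 25 + 4 = 79
h(4) = 3 × 79 + 4 = 241

241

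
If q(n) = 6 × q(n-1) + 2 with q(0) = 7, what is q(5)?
Computing step by step:
q(0) = 7
q(1) = 6 × 7 + 2 = 44
q(2) = 6 × 44 + 2 = 266
q(3) = 6 × 266 + 2 = 1598
q(4) = 6 × 1598 + 2 = 9590
q(5) = 6 × 9590 + 2 = 57542

57542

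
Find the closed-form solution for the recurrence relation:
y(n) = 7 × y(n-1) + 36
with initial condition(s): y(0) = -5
Recurrence: y(n) = 7 × y(n-1) + 36, initial: y(0) = -5.
Try y(n) = A·7ⁿ + C. Substituting: A·7ⁿ + C = 7(A·7ⁿ⁻¹ + C) + 36 = A·7ⁿ + 7C + 36, so C = 7C + 36, giving C = -6. Then y(0) = A - 6 = -5 gives A = 1.

y(n) = 7ⁿ - 6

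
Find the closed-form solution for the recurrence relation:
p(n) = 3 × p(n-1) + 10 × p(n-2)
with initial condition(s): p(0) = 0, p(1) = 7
Recurrence: p(n) = 3 × p(n-1) + 10 × p(n-2), initial: p(0) = 0, p(1) = 7.
Characteristic equation: r² - 3r - 10 = 0, which factors as (r - 5)(r + 2) = 0, so r = 5, -2. General solution p(n) = A·5ⁿ + B·(-2)ⁿ. From p(0) = 0: A + B = 0. From p(1) = 7: 5A - 2B = 7. Solving gives A = 1, B = -1.

p(n) = 5ⁿ - (-2)ⁿ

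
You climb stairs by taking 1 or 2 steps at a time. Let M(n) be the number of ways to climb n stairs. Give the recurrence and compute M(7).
Condition on the size of the last step (1 to 2): before it there were n-1, …, n-2 stairs climbed, and these cases are disjoint, so M(n) = M(n-1) + M(n-2) (Fibonacci-type sequence).
Initial conditions by direct count (compositions of i into parts ≤ 2): M(1) = 1; M(2) = 2.
Iterating the recurrence: M(3) = 3, M(4) = 5, M(5) = 8, M(6) = 13, M(7) = 21.

M(n) = M(n-1) + M(n-2), M(1) = 1, M(2) = 2; M(7) = 21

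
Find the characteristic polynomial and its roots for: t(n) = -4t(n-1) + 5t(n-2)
Substitute t(n) = rⁿ and divide through by rⁿ⁻²: r² + 4r - 5 = 0
Factor: (r - 1)(r + 5) = 0, so r = 1, -5.
General solution: t(n) = A·1ⁿ + B·(-5)ⁿ

Characteristic: r² + 4r - 5 = 0, Roots: r = 1, -5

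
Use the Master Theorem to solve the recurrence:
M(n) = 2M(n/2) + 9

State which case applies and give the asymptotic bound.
Master Theorem template: M(n) = a·M(n/b) + f(n).
Here: a=2, b=2, f(n)=9
Compute log_b(a) = log_2(2) = 1.
f(n) = 9 = O(n^(1-ε)) with ε = 1. Case 1: M(n) = Θ(n^log_b(a)) = Θ(n).

Case 1: M(n) = Θ(n)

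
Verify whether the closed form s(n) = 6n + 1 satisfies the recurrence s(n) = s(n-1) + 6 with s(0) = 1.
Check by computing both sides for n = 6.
From the recurrence with s(0) = 1:
  s(0) = 1, s(1) = 7, s(2) = 13, s(3) = 19, s(4) = 25, s(5) = 31, s(6) = 37
  so the recurrence gives s(6) = 37.
From the proposed closed form s(n) = 6n + 1:
  s(6) = 37.
Both sides give 37 at n = 6, and the initial condition(s) match, so the closed form is consistent.

Yes, the closed form is correct.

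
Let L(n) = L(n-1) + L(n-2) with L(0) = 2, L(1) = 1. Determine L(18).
Computing the sequence terms:
2, 1, 3, 4, 7, 11, 18, 29, 47, 76, 123, 199, 322, 521, 843, 1364, 2207, 3571, 5778

5778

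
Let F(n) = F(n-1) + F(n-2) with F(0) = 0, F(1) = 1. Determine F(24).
Computing the sequence terms:
0, 1, 1, 2, 3, 5, 8, 13, 21, 34, 55, 89, 144, 233, 377, 610, 987, 1597, 2584, 4181, 6765, 10946, 17711, 28657, 46368

46368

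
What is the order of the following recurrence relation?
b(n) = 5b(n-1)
The order is the largest lag k for which b(n-k) appears. Here the deepest term is b(n-1), so the order is 1.

Order 1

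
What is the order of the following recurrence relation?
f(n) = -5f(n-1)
The order is the largest lag k for which f(n-k) appears. Here the deepest term is f(n-1), so the order is 1.

Order 1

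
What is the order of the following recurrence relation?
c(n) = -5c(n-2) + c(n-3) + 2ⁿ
The order is the largest lag k for which c(n-k) appears. Here the deepest term is c(n-3) (the 2ⁿ term is non-homogeneous and does not affect the order), so the order is 3.

Order 3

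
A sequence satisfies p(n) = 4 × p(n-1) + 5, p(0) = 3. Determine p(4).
Computing step by step:
p(0) = 3
p(1) = 4 × 3 + 5 = 17
p(2) = 4 × 17 + 5 = 73
p(3) = 4 × 73 + 5 = 297
p(4) = 4 × 297 + 5 = 1193

1193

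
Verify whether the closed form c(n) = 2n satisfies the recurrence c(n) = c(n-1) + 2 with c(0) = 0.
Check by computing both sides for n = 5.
From the recurrence with c(0) = 0:
  c(0) = 0, c(1) = 2, c(2) = 4, c(3) = 6, c(4) = 8, c(5) = 10
  so the recurrence gives c(5) = 10.
From the proposed closed form c(n) = 2n:
  c(5) = 10.
Both sides give 10 at n = 5, and the initial condition(s) match, so the closed form is consistent.

Yes, the closed form is correct.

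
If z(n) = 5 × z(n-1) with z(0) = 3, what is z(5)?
Computing step by step:
z(0) = 3
z(1) = 5 × 3 = 15
z(2) = 5 × 15 = 75
z(3) = 5 × 75 = 375
z(4) = 5 × 375 = 1875
z(5) = 5 × 1875 = 9375

9375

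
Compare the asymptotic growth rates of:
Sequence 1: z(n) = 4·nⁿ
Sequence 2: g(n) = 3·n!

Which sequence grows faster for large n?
Comparing growth rates:
Growth-rate hierarchy: log n ≺ any polynomial ≺ any exponential cⁿ (c>1) ≺ n! ≺ nⁿ.
super-exponential nⁿ dominates factorial asymptotically.

z(n) grows faster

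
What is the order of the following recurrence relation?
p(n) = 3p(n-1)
The order is the largest lag k for which p(n-k) appears. Here the deepest term is p(n-1), so the order is 1.

Order 1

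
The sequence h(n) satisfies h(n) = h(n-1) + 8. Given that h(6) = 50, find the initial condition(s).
h(6) = h(0) + 6·8, so h(0) = 50 - 48 = 2.

h(0) = 2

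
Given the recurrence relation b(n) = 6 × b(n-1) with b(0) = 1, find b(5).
Computing step by step:
b(0) = 1
b(1) = 6 × 1 = 6
b(2) = 6 × 6 = 36
b(3) = 6 × 36 = 216
b(4) = 6 × 216 = 1296
b(5) = 6 × 1296 = 7776

7776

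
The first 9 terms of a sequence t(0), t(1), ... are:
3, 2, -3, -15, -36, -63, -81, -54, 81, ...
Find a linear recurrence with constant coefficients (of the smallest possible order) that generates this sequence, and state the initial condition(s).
Look for the lowest-order linear relation among consecutive terms.
Observation: t(n) - 3·t(n-1) - (-3)·t(n-2) = 0 holds for the shown terms, and no order-1 relation t(n) = α·t(n-1) + β fits.
Check at n=3: 3·-3 + (-3)·2 = -15. ✓

t(n) = 3t(n-1) - 3t(n-2), t(0) = 3, t(1) = 2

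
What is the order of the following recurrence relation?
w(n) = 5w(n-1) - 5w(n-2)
The order is the largest lag k for which w(n-k) appears. Here the deepest term is w(n-2), so the order is 2.

Order 2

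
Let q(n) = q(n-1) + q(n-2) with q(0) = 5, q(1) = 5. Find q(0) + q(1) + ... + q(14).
Computing the sequence terms: 5, 5, 10, 15, 25, 40, 65, 105, 170, 275, 445, 720, 1165, 1885, 3050
Adding these values together:

7980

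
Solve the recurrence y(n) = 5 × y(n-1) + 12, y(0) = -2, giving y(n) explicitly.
Recurrence: y(n) = 5 × y(n-1) + 12, initial: y(0) = -2.
Try y(n) = A·5ⁿ + C. Substituting: A·5ⁿ + C = 5(A·5ⁿ⁻¹ + C) + 12 = A·5ⁿ + 5C + 12, so C = 5C + 12, giving C = -3. Then y(0) = A - 3 = -2 gives A = 1.

y(n) = 5ⁿ - 3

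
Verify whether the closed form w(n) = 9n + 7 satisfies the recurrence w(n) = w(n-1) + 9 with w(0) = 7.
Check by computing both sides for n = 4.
From the recurrence with w(0) = 7:
  w(0) = 7, w(1) = 16, w(2) = 25, w(3) = 34, w(4) = 43
  so the recurrence gives w(4) = 43.
From the proposed closed form w(n) = 9n + 7:
  w(4) = 43.
Both sides give 43 at n = 4, and the initial condition(s) match, so the closed form is consistent.

Yes, the closed form is correct.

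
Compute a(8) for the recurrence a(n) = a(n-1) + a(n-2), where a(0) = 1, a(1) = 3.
Computing the sequence terms:
1, 3, 4, 7, 11, 18, 29, 47, 76

76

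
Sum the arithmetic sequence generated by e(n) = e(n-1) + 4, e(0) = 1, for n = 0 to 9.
Computing the sequence terms: 1, 5, 9, 13, 17, 21, 25, 29, 33, 37
Adding these values together:

190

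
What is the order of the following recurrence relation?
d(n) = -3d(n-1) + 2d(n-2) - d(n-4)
The order is the largest lag k for which d(n-k) appears. Here the deepest term is d(n-4), so the order is 4.

Order 4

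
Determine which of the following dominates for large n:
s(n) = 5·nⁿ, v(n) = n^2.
Comparing growth rates:
Growth-rate hierarchy: log n ≺ any polynomial ≺ any exponential cⁿ (c>1) ≺ n! ≺ nⁿ.
super-exponential nⁿ dominates polynomial degree 2 asymptotically.

s(n) grows faster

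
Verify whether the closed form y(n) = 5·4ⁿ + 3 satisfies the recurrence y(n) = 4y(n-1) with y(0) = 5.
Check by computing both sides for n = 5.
From the recurrence with y(0) = 5:
  y(0) = 5, y(1) = 20, y(2) = 80, y(3) = 320, y(4) = 1280, y(5) = 5120
  so the recurrence gives y(5) = 5120.
From the proposed closed form y(n) = 5·4ⁿ + 3:
  y(5) = 5123.
The recurrence gives 5120 but the closed form gives 5123, so the closed form does not satisfy the recurrence.

No, the closed form is incorrect.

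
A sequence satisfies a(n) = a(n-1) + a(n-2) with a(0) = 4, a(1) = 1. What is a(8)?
Computing the sequence terms:
4, 1, 5, 6, 11, 17, 28, 45, 73

73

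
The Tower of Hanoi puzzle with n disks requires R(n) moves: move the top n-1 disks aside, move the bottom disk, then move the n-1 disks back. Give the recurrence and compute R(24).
Moving n disks = move the top n-1 disks aside (R(n-1) moves) + move the largest disk (1 move) + move the n-1 disks back on top (R(n-1) moves), so R(n) = 2R(n-1) + 1, with R(1) = 1 (a single disk takes one move).
First terms: 1, 3, 7, 15, 31, 63, … — each is one less than a power of 2. Indeed R(n) + 1 = 2(R(n-1) + 1) with R(1) + 1 = 2, so R(n) + 1 = 2ⁿ and R(n) = 2ⁿ - 1.
Hence R(24) = 2^24 - 1 = 16777216 - 1 = 16777215.

R(n) = 2R(n-1) + 1, R(1) = 1; R(24) = 16777215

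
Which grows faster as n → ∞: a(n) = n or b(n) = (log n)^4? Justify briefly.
Comparing growth rates:
Growth-rate hierarchy: log n ≺ any polynomial ≺ any exponential cⁿ (c>1) ≺ n! ≺ nⁿ.
polynomial degree 1 dominates polylogarithmic (log n)^4 asymptotically.

a(n) grows faster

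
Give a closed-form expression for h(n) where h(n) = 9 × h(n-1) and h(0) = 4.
Recurrence: h(n) = 9 × h(n-1), initial: h(0) = 4.
Each term is 9 times the previous, so this is geometric with ratio 9. After n steps: h(n) = h(0)·9ⁿ = 4·9ⁿ.

h(n) = 4·9ⁿ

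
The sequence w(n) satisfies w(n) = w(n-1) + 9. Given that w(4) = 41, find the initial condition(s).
w(4) = w(0) + 4·9, so w(0) = 41 - 36 = 5.

w(0) = 5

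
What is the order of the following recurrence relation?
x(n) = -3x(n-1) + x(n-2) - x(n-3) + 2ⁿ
The order is the largest lag k for which x(n-k) appears. Here the deepest term is x(n-3) (the 2ⁿ term is non-homogeneous and does not affect the order), so the order is 3.

Order 3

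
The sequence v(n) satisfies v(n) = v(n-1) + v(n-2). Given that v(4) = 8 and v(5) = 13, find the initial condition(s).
Work backwards using v(k) = v(k+2) - v(k+1):
v(3) = v(5) - v(4) = 13 - 8 = 5
v(2) = v(4) - v(3) = 8 - 5 = 3
v(1) = v(3) - v(2) = 5 - 3 = 2
v(0) = v(2) - v(1) = 3 - 2 = 1

v(0) = 1, v(1) = 2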